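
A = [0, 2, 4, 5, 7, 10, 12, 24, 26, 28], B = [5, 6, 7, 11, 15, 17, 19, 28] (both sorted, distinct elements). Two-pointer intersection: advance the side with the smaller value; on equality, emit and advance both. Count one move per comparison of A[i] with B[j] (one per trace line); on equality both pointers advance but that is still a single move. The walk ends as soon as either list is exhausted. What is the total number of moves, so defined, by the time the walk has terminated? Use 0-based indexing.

[i=0,j=0] 0<5 → i++
[i=1,j=0] 2<5 → i++
[i=2,j=0] 4<5 → i++
[i=3,j=0] 5==5 emit → i++,j++
[i=4,j=1] 7>6 → j++
[i=4,j=2] 7==7 emit → i++,j++
[i=5,j=3] 10<11 → i++
[i=6,j=3] 12>11 → j++
[i=6,j=4] 12<15 → i++
[i=7,j=4] 24>15 → j++
[i=7,j=5] 24>17 → j++
[i=7,j=6] 24>19 → j++
[i=7,j=7] 24<28 → i++
[i=8,j=7] 26<28 → i++
[i=9,j=7] 28==28 emit → i++,j++

15 moves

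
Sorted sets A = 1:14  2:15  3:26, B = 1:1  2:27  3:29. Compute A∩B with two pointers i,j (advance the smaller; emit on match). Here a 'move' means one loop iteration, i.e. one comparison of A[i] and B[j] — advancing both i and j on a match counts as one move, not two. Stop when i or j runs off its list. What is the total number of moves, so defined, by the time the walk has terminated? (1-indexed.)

[i=1,j=1] 14>1 → j++
[i=1,j=2] 14<27 → i++
[i=2,j=2] 15<27 → i++
[i=3,j=2] 26<27 → i++

4 moves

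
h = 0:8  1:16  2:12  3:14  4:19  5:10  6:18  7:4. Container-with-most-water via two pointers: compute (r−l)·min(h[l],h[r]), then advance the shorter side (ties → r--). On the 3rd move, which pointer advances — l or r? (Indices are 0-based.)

[0,7] min(8,4)*7=28 best=28 * → r--
[0,6] min(8,18)*6=48 best=48 * → l++
[1,6] min(16,18)*5=80 best=80 * → l++

l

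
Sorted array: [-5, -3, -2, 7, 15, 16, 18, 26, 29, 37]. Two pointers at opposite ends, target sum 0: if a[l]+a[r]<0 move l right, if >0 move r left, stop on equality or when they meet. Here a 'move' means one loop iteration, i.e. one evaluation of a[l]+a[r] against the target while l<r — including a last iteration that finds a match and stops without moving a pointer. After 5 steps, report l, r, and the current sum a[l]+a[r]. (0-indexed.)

[0,9] -5+37=32 >0 → r--
[0,8] -5+29=24 >0 → r--
[0,7] -5+26=21 >0 → r--
[0,6] -5+18=13 >0 → r--
[0,5] -5+16=11 >0 → r--

l=0, r=4, sum=10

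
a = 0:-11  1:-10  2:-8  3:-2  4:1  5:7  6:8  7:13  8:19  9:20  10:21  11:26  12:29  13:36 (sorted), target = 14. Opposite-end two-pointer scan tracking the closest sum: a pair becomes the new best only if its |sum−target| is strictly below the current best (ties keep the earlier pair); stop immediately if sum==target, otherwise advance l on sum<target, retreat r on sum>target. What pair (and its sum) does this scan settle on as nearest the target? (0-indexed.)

pair (1, 13) with sum 14 (|Δ|=0)

l=0 r=13: -11+36=25 d=11 *, r--
l=0 r=12: -11+29=18 d=4 *, r--
l=0 r=11: -11+26=15 d=1 *, r--
l=0 r=10: -11+21=10 d=4, l++
l=1 r=10: -10+21=11 d=3, l++
l=2 r=10: -8+21=13 d=1, l++
l=3 r=10: -2+21=19 d=5, r--
l=3 r=9: -2+20=18 d=4, r--
l=3 r=8: -2+19=17 d=3, r--
l=3 r=7: -2+13=11 d=3, l++
l=4 r=7: 1+13=14 d=0 *, stop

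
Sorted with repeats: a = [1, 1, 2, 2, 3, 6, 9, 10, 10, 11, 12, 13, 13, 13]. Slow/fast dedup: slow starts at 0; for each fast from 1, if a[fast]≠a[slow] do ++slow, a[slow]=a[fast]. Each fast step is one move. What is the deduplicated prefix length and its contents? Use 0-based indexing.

length 9; prefix = [1, 2, 3, 6, 9, 10, 11, 12, 13]

(s=0,f=1) a[fast]=1=a[slow] dup → fast++
(s=0,f=2) a[fast]=2≠a[slow]=1 write a[1]=2 → slow++,fast++
(s=1,f=3) a[fast]=2=a[slow] dup → fast++
(s=1,f=4) a[fast]=3≠a[slow]=2 write a[2]=3 → slow++,fast++
(s=2,f=5) a[fast]=6≠a[slow]=3 write a[3]=6 → slow++,fast++
(s=3,f=6) a[fast]=9≠a[slow]=6 write a[4]=9 → slow++,fast++
(s=4,f=7) a[fast]=10≠a[slow]=9 write a[5]=10 → slow++,fast++
(s=5,f=8) a[fast]=10=a[slow] dup → fast++
(s=5,f=9) a[fast]=11≠a[slow]=10 write a[6]=11 → slow++,fast++
(s=6,f=10) a[fast]=12≠a[slow]=11 write a[7]=12 → slow++,fast++
(s=7,f=11) a[fast]=13≠a[slow]=12 write a[8]=13 → slow++,fast++
(s=8,f=12) a[fast]=13=a[slow] dup → fast++
(s=8,f=13) a[fast]=13=a[slow] dup → fast++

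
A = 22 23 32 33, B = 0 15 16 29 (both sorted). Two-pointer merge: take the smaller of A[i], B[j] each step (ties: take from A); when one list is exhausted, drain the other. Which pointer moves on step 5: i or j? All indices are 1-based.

i=1 j=1: A[i]=22>B[j]=0 take 0, j++
i=1 j=2: A[i]=22>B[j]=15 take 15, j++
i=1 j=3: A[i]=22>B[j]=16 take 16, j++
i=1 j=4: A[i]=22<=B[j]=29 take 22, i++
i=2 j=4: A[i]=23<=B[j]=29 take 23, i++

i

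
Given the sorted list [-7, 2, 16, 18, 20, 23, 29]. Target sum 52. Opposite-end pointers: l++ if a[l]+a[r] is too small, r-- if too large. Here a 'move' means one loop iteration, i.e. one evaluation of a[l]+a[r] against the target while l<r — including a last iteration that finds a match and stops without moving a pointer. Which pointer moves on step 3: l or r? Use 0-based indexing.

l

l=0 r=6: -7+29=22 <52, l++
l=1 r=6: 2+29=31 <52, l++
l=2 r=6: 16+29=45 <52, l++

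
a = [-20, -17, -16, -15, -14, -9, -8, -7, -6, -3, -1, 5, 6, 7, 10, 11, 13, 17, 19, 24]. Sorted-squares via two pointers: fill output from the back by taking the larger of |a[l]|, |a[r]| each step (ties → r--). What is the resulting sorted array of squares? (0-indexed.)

l=0 r=19: |-20|<=|24| out[19]=576, r--
l=0 r=18: |-20|>|19| out[18]=400, l++
l=1 r=18: |-17|<=|19| out[17]=361, r--
l=1 r=17: |-17|<=|17| out[16]=289, r--
l=1 r=16: |-17|>|13| out[15]=289, l++
l=2 r=16: |-16|>|13| out[14]=256, l++
l=3 r=16: |-15|>|13| out[13]=225, l++
l=4 r=16: |-14|>|13| out[12]=196, l++
l=5 r=16: |-9|<=|13| out[11]=169, r--
l=5 r=15: |-9|<=|11| out[10]=121, r--
l=5 r=14: |-9|<=|10| out[9]=100, r--
l=5 r=13: |-9|>|7| out[8]=81, l++
l=6 r=13: |-8|>|7| out[7]=64, l++
l=7 r=13: |-7|<=|7| out[6]=49, r--
l=7 r=12: |-7|>|6| out[5]=49, l++
l=8 r=12: |-6|<=|6| out[4]=36, r--
l=8 r=11: |-6|>|5| out[3]=36, l++
l=9 r=11: |-3|<=|5| out[2]=25, r--
l=9 r=10: |-3|>|-1| out[1]=9, l++
l=10 r=10: |-1|<=|-1| out[0]=1, r--

[1, 9, 25, 36, 36, 49, 49, 64, 81, 100, 121, 169, 196, 225, 256, 289, 289, 361, 400, 576]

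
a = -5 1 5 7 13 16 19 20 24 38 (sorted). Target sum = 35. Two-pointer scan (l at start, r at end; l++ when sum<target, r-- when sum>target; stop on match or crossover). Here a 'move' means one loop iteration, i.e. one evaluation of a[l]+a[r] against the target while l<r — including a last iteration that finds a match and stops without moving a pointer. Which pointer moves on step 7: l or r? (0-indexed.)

l

[0,9] -5+38=33 <35 → l++
[1,9] 1+38=39 >35 → r--
[1,8] 1+24=25 <35 → l++
[2,8] 5+24=29 <35 → l++
[3,8] 7+24=31 <35 → l++
[4,8] 13+24=37 >35 → r--
[4,7] 13+20=33 <35 → l++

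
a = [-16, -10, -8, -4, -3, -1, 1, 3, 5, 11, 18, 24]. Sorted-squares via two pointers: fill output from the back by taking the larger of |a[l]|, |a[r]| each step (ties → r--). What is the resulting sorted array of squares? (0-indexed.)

[1, 1, 9, 9, 16, 25, 64, 100, 121, 256, 324, 576]

[0,11] |-16|<=|24| out[11]=576 → r--
[0,10] |-16|<=|18| out[10]=324 → r--
[0,9] |-16|>|11| out[9]=256 → l++
[1,9] |-10|<=|11| out[8]=121 → r--
[1,8] |-10|>|5| out[7]=100 → l++
[2,8] |-8|>|5| out[6]=64 → l++
[3,8] |-4|<=|5| out[5]=25 → r--
[3,7] |-4|>|3| out[4]=16 → l++
[4,7] |-3|<=|3| out[3]=9 → r--
[4,6] |-3|>|1| out[2]=9 → l++
[5,6] |-1|<=|1| out[1]=1 → r--
[5,5] |-1|<=|-1| out[0]=1 → r--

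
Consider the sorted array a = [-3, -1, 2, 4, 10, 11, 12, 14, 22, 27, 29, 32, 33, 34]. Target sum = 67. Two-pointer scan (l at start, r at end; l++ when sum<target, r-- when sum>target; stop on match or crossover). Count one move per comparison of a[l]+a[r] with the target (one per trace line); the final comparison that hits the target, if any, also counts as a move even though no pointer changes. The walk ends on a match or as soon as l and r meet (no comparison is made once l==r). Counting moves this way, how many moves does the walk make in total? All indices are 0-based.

13 moves

[0,13] -3+34=31 <67 → l++
[1,13] -1+34=33 <67 → l++
[2,13] 2+34=36 <67 → l++
[3,13] 4+34=38 <67 → l++
[4,13] 10+34=44 <67 → l++
[5,13] 11+34=45 <67 → l++
[6,13] 12+34=46 <67 → l++
[7,13] 14+34=48 <67 → l++
[8,13] 22+34=56 <67 → l++
[9,13] 27+34=61 <67 → l++
[10,13] 29+34=63 <67 → l++
[11,13] 32+34=66 <67 → l++
[12,13] 33+34=67 → found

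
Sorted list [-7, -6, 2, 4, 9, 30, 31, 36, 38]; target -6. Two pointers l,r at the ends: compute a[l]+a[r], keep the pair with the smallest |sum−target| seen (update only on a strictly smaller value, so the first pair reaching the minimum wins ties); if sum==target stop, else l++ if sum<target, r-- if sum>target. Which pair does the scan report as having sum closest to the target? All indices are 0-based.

pair (-7, 2) with sum -5 (|Δ|=1)

[0,8] -7+38=31 d=37 * → r--
[0,7] -7+36=29 d=35 * → r--
[0,6] -7+31=24 d=30 * → r--
[0,5] -7+30=23 d=29 * → r--
[0,4] -7+9=2 d=8 * → r--
[0,3] -7+4=-3 d=3 * → r--
[0,2] -7+2=-5 d=1 * → r--
[0,1] -7+-6=-13 d=7 → l++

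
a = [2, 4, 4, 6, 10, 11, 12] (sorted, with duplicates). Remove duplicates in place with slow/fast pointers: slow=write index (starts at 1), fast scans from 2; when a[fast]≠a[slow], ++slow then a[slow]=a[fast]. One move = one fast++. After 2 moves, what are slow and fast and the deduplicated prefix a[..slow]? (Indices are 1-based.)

(s=1,f=2) a[fast]=4≠a[slow]=2 write a[2]=4 → slow++,fast++
(s=2,f=3) a[fast]=4=a[slow] dup → fast++

slow=2, fast=4, prefix=[2, 4]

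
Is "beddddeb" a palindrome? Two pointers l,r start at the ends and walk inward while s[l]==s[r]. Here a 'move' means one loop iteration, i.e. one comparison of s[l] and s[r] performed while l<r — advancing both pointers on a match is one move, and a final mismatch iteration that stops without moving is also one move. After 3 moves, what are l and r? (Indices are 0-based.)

l=0 r=7: 'b'=='b', l++,r--
l=1 r=6: 'e'=='e', l++,r--
l=2 r=5: 'd'=='d', l++,r--

l=3, r=4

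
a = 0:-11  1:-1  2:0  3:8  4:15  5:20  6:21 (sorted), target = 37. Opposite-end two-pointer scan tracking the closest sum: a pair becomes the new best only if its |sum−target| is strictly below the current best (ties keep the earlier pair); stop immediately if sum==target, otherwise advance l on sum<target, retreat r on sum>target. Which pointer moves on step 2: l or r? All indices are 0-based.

l=0 r=6: -11+21=10 d=27 *, l++
l=1 r=6: -1+21=20 d=17 *, l++

l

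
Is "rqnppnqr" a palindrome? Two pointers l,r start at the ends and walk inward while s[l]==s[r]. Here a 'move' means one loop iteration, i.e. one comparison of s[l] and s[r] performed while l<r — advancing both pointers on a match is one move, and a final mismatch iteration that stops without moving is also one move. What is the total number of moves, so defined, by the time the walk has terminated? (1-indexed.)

4 moves

l=1 r=8: 'r'=='r', l++,r--
l=2 r=7: 'q'=='q', l++,r--
l=3 r=6: 'n'=='n', l++,r--
l=4 r=5: 'p'=='p', l++,r--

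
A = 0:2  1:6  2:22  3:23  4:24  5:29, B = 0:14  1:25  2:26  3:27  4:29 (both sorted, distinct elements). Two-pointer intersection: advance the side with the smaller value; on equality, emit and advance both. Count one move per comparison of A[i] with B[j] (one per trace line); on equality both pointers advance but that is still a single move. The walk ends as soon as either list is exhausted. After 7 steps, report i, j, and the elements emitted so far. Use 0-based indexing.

i=5, j=2, emitted=[]

i=0 j=0: 2<14, i++
i=1 j=0: 6<14, i++
i=2 j=0: 22>14, j++
i=2 j=1: 22<25, i++
i=3 j=1: 23<25, i++
i=4 j=1: 24<25, i++
i=5 j=1: 29>25, j++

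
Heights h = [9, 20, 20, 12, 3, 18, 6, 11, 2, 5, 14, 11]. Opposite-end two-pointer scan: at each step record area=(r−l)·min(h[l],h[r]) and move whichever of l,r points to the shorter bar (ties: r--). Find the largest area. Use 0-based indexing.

[0,11] min(9,11)*11=99 best=99 * → l++
[1,11] min(20,11)*10=110 best=110 * → r--
[1,10] min(20,14)*9=126 best=126 * → r--
[1,9] min(20,5)*8=40 best=126 → r--
[1,8] min(20,2)*7=14 best=126 → r--
[1,7] min(20,11)*6=66 best=126 → r--
[1,6] min(20,6)*5=30 best=126 → r--
[1,5] min(20,18)*4=72 best=126 → r--
[1,4] min(20,3)*3=9 best=126 → r--
[1,3] min(20,12)*2=24 best=126 → r--
[1,2] min(20,20)*1=20 best=126 → r--

max area = 126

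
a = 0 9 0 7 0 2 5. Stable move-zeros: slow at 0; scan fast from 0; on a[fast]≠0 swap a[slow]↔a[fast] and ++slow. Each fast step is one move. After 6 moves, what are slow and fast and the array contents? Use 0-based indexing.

slow=3, fast=6, a=[9, 7, 2, 0, 0, 0, 5]

(s=0,f=0) a[fast]=0 → fast++
(s=0,f=1) a[fast]=9≠0 swap→a[0]=9 → slow++,fast++
(s=1,f=2) a[fast]=0 → fast++
(s=1,f=3) a[fast]=7≠0 swap→a[1]=7 → slow++,fast++
(s=2,f=4) a[fast]=0 → fast++
(s=2,f=5) a[fast]=2≠0 swap→a[2]=2 → slow++,fast++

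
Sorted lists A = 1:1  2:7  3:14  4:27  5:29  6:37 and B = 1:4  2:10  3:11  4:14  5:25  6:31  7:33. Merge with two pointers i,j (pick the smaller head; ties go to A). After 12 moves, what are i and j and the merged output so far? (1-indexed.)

[i=1,j=1] A[i]=1<=B[j]=4 take 1 → i++
[i=2,j=1] A[i]=7>B[j]=4 take 4 → j++
[i=2,j=2] A[i]=7<=B[j]=10 take 7 → i++
[i=3,j=2] A[i]=14>B[j]=10 take 10 → j++
[i=3,j=3] A[i]=14>B[j]=11 take 11 → j++
[i=3,j=4] A[i]=14<=B[j]=14 take 14 → i++
[i=4,j=4] A[i]=27>B[j]=14 take 14 → j++
[i=4,j=5] A[i]=27>B[j]=25 take 25 → j++
[i=4,j=6] A[i]=27<=B[j]=31 take 27 → i++
[i=5,j=6] A[i]=29<=B[j]=31 take 29 → i++
[i=6,j=6] A[i]=37>B[j]=31 take 31 → j++
[i=6,j=7] A[i]=37>B[j]=33 take 33 → j++

i=6, j=8, merged so far=[1, 4, 7, 10, 11, 14, 14, 25, 27, 29, 31, 33]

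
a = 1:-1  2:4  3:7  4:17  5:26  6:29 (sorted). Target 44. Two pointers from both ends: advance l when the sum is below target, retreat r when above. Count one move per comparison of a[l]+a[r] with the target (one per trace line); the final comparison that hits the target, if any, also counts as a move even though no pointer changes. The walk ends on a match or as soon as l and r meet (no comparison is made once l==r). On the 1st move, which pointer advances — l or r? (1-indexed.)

[1,6] -1+29=28 <44 → l++

l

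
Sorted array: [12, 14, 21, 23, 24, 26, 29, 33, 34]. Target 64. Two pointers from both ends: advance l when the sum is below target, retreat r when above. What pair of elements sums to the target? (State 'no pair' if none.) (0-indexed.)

no pair

l=0 r=8: 12+34=46 <64, l++
l=1 r=8: 14+34=48 <64, l++
l=2 r=8: 21+34=55 <64, l++
l=3 r=8: 23+34=57 <64, l++
l=4 r=8: 24+34=58 <64, l++
l=5 r=8: 26+34=60 <64, l++
l=6 r=8: 29+34=63 <64, l++
l=7 r=8: 33+34=67 >64, r--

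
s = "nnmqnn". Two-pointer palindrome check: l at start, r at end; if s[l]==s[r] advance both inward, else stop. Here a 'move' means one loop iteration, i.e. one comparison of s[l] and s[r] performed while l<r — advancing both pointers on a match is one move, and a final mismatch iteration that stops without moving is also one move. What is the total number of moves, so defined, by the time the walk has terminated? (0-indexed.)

l=0 r=5: 'n'=='n', l++,r--
l=1 r=4: 'n'=='n', l++,r--
l=2 r=3: 'm'!='q', stop

3 moves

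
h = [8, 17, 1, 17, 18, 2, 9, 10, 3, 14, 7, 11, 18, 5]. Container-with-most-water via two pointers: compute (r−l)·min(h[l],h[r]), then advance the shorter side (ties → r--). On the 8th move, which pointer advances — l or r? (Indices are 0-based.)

l=0 r=13: min(8,5)*13=65 best=65 *, r--
l=0 r=12: min(8,18)*12=96 best=96 *, l++
l=1 r=12: min(17,18)*11=187 best=187 *, l++
l=2 r=12: min(1,18)*10=10 best=187, l++
l=3 r=12: min(17,18)*9=153 best=187, l++
l=4 r=12: min(18,18)*8=144 best=187, r--
l=4 r=11: min(18,11)*7=77 best=187, r--
l=4 r=10: min(18,7)*6=42 best=187, r--

r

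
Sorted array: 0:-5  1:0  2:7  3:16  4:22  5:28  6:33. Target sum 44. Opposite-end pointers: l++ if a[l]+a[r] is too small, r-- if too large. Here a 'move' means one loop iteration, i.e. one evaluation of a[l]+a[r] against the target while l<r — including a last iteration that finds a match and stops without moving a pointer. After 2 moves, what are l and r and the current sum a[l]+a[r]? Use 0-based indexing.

l=2, r=6, sum=40

l=0 r=6: -5+33=28 <44, l++
l=1 r=6: 0+33=33 <44, l++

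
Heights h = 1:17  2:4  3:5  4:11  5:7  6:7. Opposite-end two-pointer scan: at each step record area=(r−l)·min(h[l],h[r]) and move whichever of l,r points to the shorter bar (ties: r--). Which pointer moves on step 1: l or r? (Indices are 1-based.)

[1,6] min(17,7)*5=35 best=35 * → r--

r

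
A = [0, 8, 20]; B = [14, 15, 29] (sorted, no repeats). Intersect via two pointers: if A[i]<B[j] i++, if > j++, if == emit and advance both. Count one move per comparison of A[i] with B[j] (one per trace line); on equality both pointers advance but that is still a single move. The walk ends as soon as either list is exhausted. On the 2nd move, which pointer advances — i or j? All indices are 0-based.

i

i=0 j=0: 0<14, i++
i=1 j=0: 8<14, i++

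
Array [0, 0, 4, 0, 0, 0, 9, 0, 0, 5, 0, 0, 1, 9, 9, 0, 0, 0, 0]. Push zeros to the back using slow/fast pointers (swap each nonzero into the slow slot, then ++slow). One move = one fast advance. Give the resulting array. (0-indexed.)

(s=0,f=0) a[fast]=0 → fast++
(s=0,f=1) a[fast]=0 → fast++
(s=0,f=2) a[fast]=4≠0 swap→a[0]=4 → slow++,fast++
(s=1,f=3) a[fast]=0 → fast++
(s=1,f=4) a[fast]=0 → fast++
(s=1,f=5) a[fast]=0 → fast++
(s=1,f=6) a[fast]=9≠0 swap→a[1]=9 → slow++,fast++
(s=2,f=7) a[fast]=0 → fast++
(s=2,f=8) a[fast]=0 → fast++
(s=2,f=9) a[fast]=5≠0 swap→a[2]=5 → slow++,fast++
(s=3,f=10) a[fast]=0 → fast++
(s=3,f=11) a[fast]=0 → fast++
(s=3,f=12) a[fast]=1≠0 swap→a[3]=1 → slow++,fast++
(s=4,f=13) a[fast]=9≠0 swap→a[4]=9 → slow++,fast++
(s=5,f=14) a[fast]=9≠0 swap→a[5]=9 → slow++,fast++
(s=6,f=15) a[fast]=0 → fast++
(s=6,f=16) a[fast]=0 → fast++
(s=6,f=17) a[fast]=0 → fast++
(s=6,f=18) a[fast]=0 → fast++

[4, 9, 5, 1, 9, 9, 0, 0, 0, 0, 0, 0, 0, 0, 0, 0, 0, 0, 0]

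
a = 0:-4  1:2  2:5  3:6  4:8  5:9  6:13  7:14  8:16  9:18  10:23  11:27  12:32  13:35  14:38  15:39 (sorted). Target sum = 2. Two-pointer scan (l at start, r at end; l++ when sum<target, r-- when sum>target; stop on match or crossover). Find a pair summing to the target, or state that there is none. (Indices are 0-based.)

[0,15] -4+39=35 >2 → r--
[0,14] -4+38=34 >2 → r--
[0,13] -4+35=31 >2 → r--
[0,12] -4+32=28 >2 → r--
[0,11] -4+27=23 >2 → r--
[0,10] -4+23=19 >2 → r--
[0,9] -4+18=14 >2 → r--
[0,8] -4+16=12 >2 → r--
[0,7] -4+14=10 >2 → r--
[0,6] -4+13=9 >2 → r--
[0,5] -4+9=5 >2 → r--
[0,4] -4+8=4 >2 → r--
[0,3] -4+6=2 → found

(-4, 6)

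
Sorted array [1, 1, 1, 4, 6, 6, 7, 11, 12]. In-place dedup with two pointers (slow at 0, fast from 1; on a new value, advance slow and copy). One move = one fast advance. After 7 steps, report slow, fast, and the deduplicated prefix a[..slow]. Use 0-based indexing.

slow=4, fast=8, prefix=[1, 4, 6, 7, 11]

(s=0,f=1) a[fast]=1=a[slow] dup → fast++
(s=0,f=2) a[fast]=1=a[slow] dup → fast++
(s=0,f=3) a[fast]=4≠a[slow]=1 write a[1]=4 → slow++,fast++
(s=1,f=4) a[fast]=6≠a[slow]=4 write a[2]=6 → slow++,fast++
(s=2,f=5) a[fast]=6=a[slow] dup → fast++
(s=2,f=6) a[fast]=7≠a[slow]=6 write a[3]=7 → slow++,fast++
(s=3,f=7) a[fast]=11≠a[slow]=7 write a[4]=11 → slow++,fast++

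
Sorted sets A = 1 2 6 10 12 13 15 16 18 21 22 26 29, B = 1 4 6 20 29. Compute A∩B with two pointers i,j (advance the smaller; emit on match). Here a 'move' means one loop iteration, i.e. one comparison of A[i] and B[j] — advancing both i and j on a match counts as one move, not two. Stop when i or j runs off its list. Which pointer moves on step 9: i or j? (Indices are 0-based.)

i

i=0 j=0: 1==1 emit, i++,j++
i=1 j=1: 2<4, i++
i=2 j=1: 6>4, j++
i=2 j=2: 6==6 emit, i++,j++
i=3 j=3: 10<20, i++
i=4 j=3: 12<20, i++
i=5 j=3: 13<20, i++
i=6 j=3: 15<20, i++
i=7 j=3: 16<20, i++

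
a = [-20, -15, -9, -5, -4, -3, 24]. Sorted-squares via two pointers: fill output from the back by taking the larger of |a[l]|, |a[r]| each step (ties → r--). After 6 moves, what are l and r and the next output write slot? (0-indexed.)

l=5, r=5, next write slot=0

[0,6] |-20|<=|24| out[6]=576 → r--
[0,5] |-20|>|-3| out[5]=400 → l++
[1,5] |-15|>|-3| out[4]=225 → l++
[2,5] |-9|>|-3| out[3]=81 → l++
[3,5] |-5|>|-3| out[2]=25 → l++
[4,5] |-4|>|-3| out[1]=16 → l++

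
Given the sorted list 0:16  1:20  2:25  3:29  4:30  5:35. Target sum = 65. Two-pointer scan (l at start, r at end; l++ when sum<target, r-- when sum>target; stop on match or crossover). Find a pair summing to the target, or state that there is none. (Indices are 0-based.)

l=0 r=5: 16+35=51 <65, l++
l=1 r=5: 20+35=55 <65, l++
l=2 r=5: 25+35=60 <65, l++
l=3 r=5: 29+35=64 <65, l++
l=4 r=5: 30+35=65, found

(30, 35)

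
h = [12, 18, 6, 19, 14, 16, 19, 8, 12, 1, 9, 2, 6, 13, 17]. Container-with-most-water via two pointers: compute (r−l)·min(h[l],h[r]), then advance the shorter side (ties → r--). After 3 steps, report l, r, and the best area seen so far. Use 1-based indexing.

[1,15] min(12,17)*14=168 best=168 * → l++
[2,15] min(18,17)*13=221 best=221 * → r--
[2,14] min(18,13)*12=156 best=221 → r--

l=2, r=13, best area=221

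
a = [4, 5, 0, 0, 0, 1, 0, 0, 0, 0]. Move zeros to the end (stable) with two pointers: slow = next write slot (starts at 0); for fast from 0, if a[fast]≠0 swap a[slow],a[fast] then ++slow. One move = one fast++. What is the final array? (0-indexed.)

(s=0,f=0) a[fast]=4≠0 swap→a[0]=4 → slow++,fast++
(s=1,f=1) a[fast]=5≠0 swap→a[1]=5 → slow++,fast++
(s=2,f=2) a[fast]=0 → fast++
(s=2,f=3) a[fast]=0 → fast++
(s=2,f=4) a[fast]=0 → fast++
(s=2,f=5) a[fast]=1≠0 swap→a[2]=1 → slow++,fast++
(s=3,f=6) a[fast]=0 → fast++
(s=3,f=7) a[fast]=0 → fast++
(s=3,f=8) a[fast]=0 → fast++
(s=3,f=9) a[fast]=0 → fast++

[4, 5, 1, 0, 0, 0, 0, 0, 0, 0]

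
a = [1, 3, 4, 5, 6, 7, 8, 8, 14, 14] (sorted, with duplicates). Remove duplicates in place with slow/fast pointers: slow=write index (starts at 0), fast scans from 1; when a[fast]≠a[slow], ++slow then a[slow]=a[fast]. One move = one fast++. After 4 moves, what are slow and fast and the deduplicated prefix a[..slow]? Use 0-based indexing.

slow=4, fast=5, prefix=[1, 3, 4, 5, 6]

(s=0,f=1) a[fast]=3≠a[slow]=1 write a[1]=3 → slow++,fast++
(s=1,f=2) a[fast]=4≠a[slow]=3 write a[2]=4 → slow++,fast++
(s=2,f=3) a[fast]=5≠a[slow]=4 write a[3]=5 → slow++,fast++
(s=3,f=4) a[fast]=6≠a[slow]=5 write a[4]=6 → slow++,fast++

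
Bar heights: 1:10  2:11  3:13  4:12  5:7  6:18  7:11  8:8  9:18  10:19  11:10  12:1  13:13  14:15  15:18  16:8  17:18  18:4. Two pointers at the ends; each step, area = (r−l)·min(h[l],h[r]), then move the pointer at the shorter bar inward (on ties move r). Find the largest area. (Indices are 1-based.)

max area = 198

l=1 r=18: min(10,4)*17=68 best=68 *, r--
l=1 r=17: min(10,18)*16=160 best=160 *, l++
l=2 r=17: min(11,18)*15=165 best=165 *, l++
l=3 r=17: min(13,18)*14=182 best=182 *, l++
l=4 r=17: min(12,18)*13=156 best=182, l++
l=5 r=17: min(7,18)*12=84 best=182, l++
l=6 r=17: min(18,18)*11=198 best=198 *, r--
l=6 r=16: min(18,8)*10=80 best=198, r--
l=6 r=15: min(18,18)*9=162 best=198, r--
l=6 r=14: min(18,15)*8=120 best=198, r--
l=6 r=13: min(18,13)*7=91 best=198, r--
l=6 r=12: min(18,1)*6=6 best=198, r--
l=6 r=11: min(18,10)*5=50 best=198, r--
l=6 r=10: min(18,19)*4=72 best=198, l++
l=7 r=10: min(11,19)*3=33 best=198, l++
l=8 r=10: min(8,19)*2=16 best=198, l++
l=9 r=10: min(18,19)*1=18 best=198, l++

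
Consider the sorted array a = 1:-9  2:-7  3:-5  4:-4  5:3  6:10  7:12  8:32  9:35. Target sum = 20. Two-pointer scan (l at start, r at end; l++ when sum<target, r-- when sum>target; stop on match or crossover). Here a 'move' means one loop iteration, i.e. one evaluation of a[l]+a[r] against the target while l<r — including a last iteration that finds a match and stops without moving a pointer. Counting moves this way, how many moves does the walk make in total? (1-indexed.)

l=1 r=9: -9+35=26 >20, r--
l=1 r=8: -9+32=23 >20, r--
l=1 r=7: -9+12=3 <20, l++
l=2 r=7: -7+12=5 <20, l++
l=3 r=7: -5+12=7 <20, l++
l=4 r=7: -4+12=8 <20, l++
l=5 r=7: 3+12=15 <20, l++
l=6 r=7: 10+12=22 >20, r--

8 moves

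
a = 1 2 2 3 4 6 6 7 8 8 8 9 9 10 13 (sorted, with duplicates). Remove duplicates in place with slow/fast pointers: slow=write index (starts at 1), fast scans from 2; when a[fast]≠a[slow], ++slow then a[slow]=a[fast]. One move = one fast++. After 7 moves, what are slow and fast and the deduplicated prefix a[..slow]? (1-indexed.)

slow=1 fast=2: a[fast]=2≠a[slow]=1 write a[2]=2, slow++,fast++
slow=2 fast=3: a[fast]=2=a[slow] dup, fast++
slow=2 fast=4: a[fast]=3≠a[slow]=2 write a[3]=3, slow++,fast++
slow=3 fast=5: a[fast]=4≠a[slow]=3 write a[4]=4, slow++,fast++
slow=4 fast=6: a[fast]=6≠a[slow]=4 write a[5]=6, slow++,fast++
slow=5 fast=7: a[fast]=6=a[slow] dup, fast++
slow=5 fast=8: a[fast]=7≠a[slow]=6 write a[6]=7, slow++,fast++

slow=6, fast=9, prefix=[1, 2, 3, 4, 6, 7]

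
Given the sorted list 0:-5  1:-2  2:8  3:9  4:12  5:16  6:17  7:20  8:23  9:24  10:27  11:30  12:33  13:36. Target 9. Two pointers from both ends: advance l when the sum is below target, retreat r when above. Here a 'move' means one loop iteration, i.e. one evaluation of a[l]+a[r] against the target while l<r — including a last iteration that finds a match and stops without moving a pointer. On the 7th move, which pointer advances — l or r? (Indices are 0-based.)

r

[0,13] -5+36=31 >9 → r--
[0,12] -5+33=28 >9 → r--
[0,11] -5+30=25 >9 → r--
[0,10] -5+27=22 >9 → r--
[0,9] -5+24=19 >9 → r--
[0,8] -5+23=18 >9 → r--
[0,7] -5+20=15 >9 → r--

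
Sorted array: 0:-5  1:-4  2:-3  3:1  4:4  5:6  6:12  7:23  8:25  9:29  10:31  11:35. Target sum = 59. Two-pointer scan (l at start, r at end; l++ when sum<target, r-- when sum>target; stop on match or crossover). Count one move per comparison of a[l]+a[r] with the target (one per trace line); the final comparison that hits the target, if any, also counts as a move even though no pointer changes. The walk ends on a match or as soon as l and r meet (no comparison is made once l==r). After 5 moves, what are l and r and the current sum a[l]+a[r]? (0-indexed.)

[0,11] -5+35=30 <59 → l++
[1,11] -4+35=31 <59 → l++
[2,11] -3+35=32 <59 → l++
[3,11] 1+35=36 <59 → l++
[4,11] 4+35=39 <59 → l++

l=5, r=11, sum=41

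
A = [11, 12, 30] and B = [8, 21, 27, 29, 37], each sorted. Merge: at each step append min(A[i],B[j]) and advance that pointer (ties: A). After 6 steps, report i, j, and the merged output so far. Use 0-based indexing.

i=2, j=4, merged so far=[8, 11, 12, 21, 27, 29]

[i=0,j=0] A[i]=11>B[j]=8 take 8 → j++
[i=0,j=1] A[i]=11<=B[j]=21 take 11 → i++
[i=1,j=1] A[i]=12<=B[j]=21 take 12 → i++
[i=2,j=1] A[i]=30>B[j]=21 take 21 → j++
[i=2,j=2] A[i]=30>B[j]=27 take 27 → j++
[i=2,j=3] A[i]=30>B[j]=29 take 29 → j++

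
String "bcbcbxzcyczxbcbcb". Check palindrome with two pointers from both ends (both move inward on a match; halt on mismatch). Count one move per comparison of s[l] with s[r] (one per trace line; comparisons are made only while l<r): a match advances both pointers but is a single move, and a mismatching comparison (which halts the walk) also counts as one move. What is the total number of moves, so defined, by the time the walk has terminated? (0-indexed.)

l=0 r=16: 'b'=='b', l++,r--
l=1 r=15: 'c'=='c', l++,r--
l=2 r=14: 'b'=='b', l++,r--
l=3 r=13: 'c'=='c', l++,r--
l=4 r=12: 'b'=='b', l++,r--
l=5 r=11: 'x'=='x', l++,r--
l=6 r=10: 'z'=='z', l++,r--
l=7 r=9: 'c'=='c', l++,r--

8 moves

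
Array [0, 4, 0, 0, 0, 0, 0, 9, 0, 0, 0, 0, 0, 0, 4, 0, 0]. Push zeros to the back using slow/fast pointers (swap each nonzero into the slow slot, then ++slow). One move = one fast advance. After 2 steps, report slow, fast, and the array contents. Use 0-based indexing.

slow=0 fast=0: a[fast]=0, fast++
slow=0 fast=1: a[fast]=4≠0 swap→a[0]=4, slow++,fast++

slow=1, fast=2, a=[4, 0, 0, 0, 0, 0, 0, 9, 0, 0, 0, 0, 0, 0, 4, 0, 0]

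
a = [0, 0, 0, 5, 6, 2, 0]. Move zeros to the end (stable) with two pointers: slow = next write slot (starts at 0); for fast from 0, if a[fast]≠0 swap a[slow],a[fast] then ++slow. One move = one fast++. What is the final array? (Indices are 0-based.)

slow=0 fast=0: a[fast]=0, fast++
slow=0 fast=1: a[fast]=0, fast++
slow=0 fast=2: a[fast]=0, fast++
slow=0 fast=3: a[fast]=5≠0 swap→a[0]=5, slow++,fast++
slow=1 fast=4: a[fast]=6≠0 swap→a[1]=6, slow++,fast++
slow=2 fast=5: a[fast]=2≠0 swap→a[2]=2, slow++,fast++
slow=3 fast=6: a[fast]=0, fast++

[5, 6, 2, 0, 0, 0, 0]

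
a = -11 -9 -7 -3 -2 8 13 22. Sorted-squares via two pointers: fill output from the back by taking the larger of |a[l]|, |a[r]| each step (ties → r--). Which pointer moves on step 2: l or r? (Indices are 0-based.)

r

l=0 r=7: |-11|<=|22| out[7]=484, r--
l=0 r=6: |-11|<=|13| out[6]=169, r--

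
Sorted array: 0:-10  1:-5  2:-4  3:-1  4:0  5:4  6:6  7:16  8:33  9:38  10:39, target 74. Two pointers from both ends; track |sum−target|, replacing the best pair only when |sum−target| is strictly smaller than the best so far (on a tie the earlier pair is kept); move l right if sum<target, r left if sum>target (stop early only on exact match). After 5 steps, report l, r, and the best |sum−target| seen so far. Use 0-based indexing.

l=5, r=10, best |Δ|=35

l=0 r=10: -10+39=29 d=45 *, l++
l=1 r=10: -5+39=34 d=40 *, l++
l=2 r=10: -4+39=35 d=39 *, l++
l=3 r=10: -1+39=38 d=36 *, l++
l=4 r=10: 0+39=39 d=35 *, l++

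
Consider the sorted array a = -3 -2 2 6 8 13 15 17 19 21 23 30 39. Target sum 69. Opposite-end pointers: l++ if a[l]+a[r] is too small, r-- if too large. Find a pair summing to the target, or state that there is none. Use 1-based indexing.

(30, 39)

[1,13] -3+39=36 <69 → l++
[2,13] -2+39=37 <69 → l++
[3,13] 2+39=41 <69 → l++
[4,13] 6+39=45 <69 → l++
[5,13] 8+39=47 <69 → l++
[6,13] 13+39=52 <69 → l++
[7,13] 15+39=54 <69 → l++
[8,13] 17+39=56 <69 → l++
[9,13] 19+39=58 <69 → l++
[10,13] 21+39=60 <69 → l++
[11,13] 23+39=62 <69 → l++
[12,13] 30+39=69 → found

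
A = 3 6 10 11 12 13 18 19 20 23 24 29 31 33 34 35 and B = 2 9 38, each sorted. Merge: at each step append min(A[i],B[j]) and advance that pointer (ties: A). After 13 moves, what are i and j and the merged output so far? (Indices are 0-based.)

i=11, j=2, merged so far=[2, 3, 6, 9, 10, 11, 12, 13, 18, 19, 20, 23, 24]

[i=0,j=0] A[i]=3>B[j]=2 take 2 → j++
[i=0,j=1] A[i]=3<=B[j]=9 take 3 → i++
[i=1,j=1] A[i]=6<=B[j]=9 take 6 → i++
[i=2,j=1] A[i]=10>B[j]=9 take 9 → j++
[i=2,j=2] A[i]=10<=B[j]=38 take 10 → i++
[i=3,j=2] A[i]=11<=B[j]=38 take 11 → i++
[i=4,j=2] A[i]=12<=B[j]=38 take 12 → i++
[i=5,j=2] A[i]=13<=B[j]=38 take 13 → i++
[i=6,j=2] A[i]=18<=B[j]=38 take 18 → i++
[i=7,j=2] A[i]=19<=B[j]=38 take 19 → i++
[i=8,j=2] A[i]=20<=B[j]=38 take 20 → i++
[i=9,j=2] A[i]=23<=B[j]=38 take 23 → i++
[i=10,j=2] A[i]=24<=B[j]=38 take 24 → i++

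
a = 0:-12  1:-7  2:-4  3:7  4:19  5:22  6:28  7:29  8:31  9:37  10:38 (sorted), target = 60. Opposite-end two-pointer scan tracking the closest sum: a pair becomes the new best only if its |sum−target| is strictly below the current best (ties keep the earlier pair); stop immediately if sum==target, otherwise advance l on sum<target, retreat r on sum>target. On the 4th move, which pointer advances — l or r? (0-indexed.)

[0,10] -12+38=26 d=34 * → l++
[1,10] -7+38=31 d=29 * → l++
[2,10] -4+38=34 d=26 * → l++
[3,10] 7+38=45 d=15 * → l++

l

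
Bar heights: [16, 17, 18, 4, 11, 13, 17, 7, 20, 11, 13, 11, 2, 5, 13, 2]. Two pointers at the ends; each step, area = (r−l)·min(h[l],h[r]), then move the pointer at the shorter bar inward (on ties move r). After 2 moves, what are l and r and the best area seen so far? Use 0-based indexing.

l=0, r=13, best area=182

l=0 r=15: min(16,2)*15=30 best=30 *, r--
l=0 r=14: min(16,13)*14=182 best=182 *, r--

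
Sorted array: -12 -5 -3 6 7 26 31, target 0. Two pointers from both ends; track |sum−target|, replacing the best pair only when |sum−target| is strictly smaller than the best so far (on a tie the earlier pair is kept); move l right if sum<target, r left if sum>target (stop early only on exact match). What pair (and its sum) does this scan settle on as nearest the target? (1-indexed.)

pair (-5, 6) with sum 1 (|Δ|=1)

[1,7] -12+31=19 d=19 * → r--
[1,6] -12+26=14 d=14 * → r--
[1,5] -12+7=-5 d=5 * → l++
[2,5] -5+7=2 d=2 * → r--
[2,4] -5+6=1 d=1 * → r--
[2,3] -5+-3=-8 d=8 → l++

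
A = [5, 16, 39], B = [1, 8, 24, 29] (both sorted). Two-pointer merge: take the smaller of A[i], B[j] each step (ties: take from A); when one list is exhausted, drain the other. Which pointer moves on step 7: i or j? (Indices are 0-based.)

i

i=0 j=0: A[i]=5>B[j]=1 take 1, j++
i=0 j=1: A[i]=5<=B[j]=8 take 5, i++
i=1 j=1: A[i]=16>B[j]=8 take 8, j++
i=1 j=2: A[i]=16<=B[j]=24 take 16, i++
i=2 j=2: A[i]=39>B[j]=24 take 24, j++
i=2 j=3: A[i]=39>B[j]=29 take 29, j++
i=2 j=4: B done, take A[i]=39, i++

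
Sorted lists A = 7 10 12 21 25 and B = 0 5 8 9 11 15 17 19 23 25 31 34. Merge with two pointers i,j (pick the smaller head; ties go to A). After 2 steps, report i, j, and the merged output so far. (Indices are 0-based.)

i=0 j=0: A[i]=7>B[j]=0 take 0, j++
i=0 j=1: A[i]=7>B[j]=5 take 5, j++

i=0, j=2, merged so far=[0, 5]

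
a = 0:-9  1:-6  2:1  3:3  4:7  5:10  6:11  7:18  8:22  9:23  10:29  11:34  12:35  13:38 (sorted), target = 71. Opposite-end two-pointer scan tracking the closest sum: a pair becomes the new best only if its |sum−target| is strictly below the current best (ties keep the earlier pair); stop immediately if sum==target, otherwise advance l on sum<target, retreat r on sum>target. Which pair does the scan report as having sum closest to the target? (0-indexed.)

pair (34, 38) with sum 72 (|Δ|=1)

[0,13] -9+38=29 d=42 * → l++
[1,13] -6+38=32 d=39 * → l++
[2,13] 1+38=39 d=32 * → l++
[3,13] 3+38=41 d=30 * → l++
[4,13] 7+38=45 d=26 * → l++
[5,13] 10+38=48 d=23 * → l++
[6,13] 11+38=49 d=22 * → l++
[7,13] 18+38=56 d=15 * → l++
[8,13] 22+38=60 d=11 * → l++
[9,13] 23+38=61 d=10 * → l++
[10,13] 29+38=67 d=4 * → l++
[11,13] 34+38=72 d=1 * → r--
[11,12] 34+35=69 d=2 → l++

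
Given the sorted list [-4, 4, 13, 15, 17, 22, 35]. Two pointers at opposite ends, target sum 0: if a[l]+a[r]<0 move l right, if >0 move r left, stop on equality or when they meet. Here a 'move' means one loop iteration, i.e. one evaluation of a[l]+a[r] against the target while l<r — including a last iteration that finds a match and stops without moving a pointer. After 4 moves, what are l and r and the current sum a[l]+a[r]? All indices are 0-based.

[0,6] -4+35=31 >0 → r--
[0,5] -4+22=18 >0 → r--
[0,4] -4+17=13 >0 → r--
[0,3] -4+15=11 >0 → r--

l=0, r=2, sum=9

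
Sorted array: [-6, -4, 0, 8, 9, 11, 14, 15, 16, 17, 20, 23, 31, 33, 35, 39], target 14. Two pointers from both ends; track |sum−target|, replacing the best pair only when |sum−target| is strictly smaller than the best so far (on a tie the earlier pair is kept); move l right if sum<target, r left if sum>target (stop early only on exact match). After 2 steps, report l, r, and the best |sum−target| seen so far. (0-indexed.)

l=0, r=13, best |Δ|=15

[0,15] -6+39=33 d=19 * → r--
[0,14] -6+35=29 d=15 * → r--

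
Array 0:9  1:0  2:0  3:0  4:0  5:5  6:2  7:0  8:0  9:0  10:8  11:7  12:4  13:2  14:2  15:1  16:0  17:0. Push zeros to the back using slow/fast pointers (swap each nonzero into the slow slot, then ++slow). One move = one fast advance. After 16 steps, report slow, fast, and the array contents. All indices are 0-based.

slow=9, fast=16, a=[9, 5, 2, 8, 7, 4, 2, 2, 1, 0, 0, 0, 0, 0, 0, 0, 0, 0]

slow=0 fast=0: a[fast]=9≠0 swap→a[0]=9, slow++,fast++
slow=1 fast=1: a[fast]=0, fast++
slow=1 fast=2: a[fast]=0, fast++
slow=1 fast=3: a[fast]=0, fast++
slow=1 fast=4: a[fast]=0, fast++
slow=1 fast=5: a[fast]=5≠0 swap→a[1]=5, slow++,fast++
slow=2 fast=6: a[fast]=2≠0 swap→a[2]=2, slow++,fast++
slow=3 fast=7: a[fast]=0, fast++
slow=3 fast=8: a[fast]=0, fast++
slow=3 fast=9: a[fast]=0, fast++
slow=3 fast=10: a[fast]=8≠0 swap→a[3]=8, slow++,fast++
slow=4 fast=11: a[fast]=7≠0 swap→a[4]=7, slow++,fast++
slow=5 fast=12: a[fast]=4≠0 swap→a[5]=4, slow++,fast++
slow=6 fast=13: a[fast]=2≠0 swap→a[6]=2, slow++,fast++
slow=7 fast=14: a[fast]=2≠0 swap→a[7]=2, slow++,fast++
slow=8 fast=15: a[fast]=1≠0 swap→a[8]=1, slow++,fast++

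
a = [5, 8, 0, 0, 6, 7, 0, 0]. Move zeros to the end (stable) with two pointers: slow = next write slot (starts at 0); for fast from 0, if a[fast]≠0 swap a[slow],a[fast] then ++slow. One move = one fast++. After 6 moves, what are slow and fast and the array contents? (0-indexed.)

slow=4, fast=6, a=[5, 8, 6, 7, 0, 0, 0, 0]

slow=0 fast=0: a[fast]=5≠0 swap→a[0]=5, slow++,fast++
slow=1 fast=1: a[fast]=8≠0 swap→a[1]=8, slow++,fast++
slow=2 fast=2: a[fast]=0, fast++
slow=2 fast=3: a[fast]=0, fast++
slow=2 fast=4: a[fast]=6≠0 swap→a[2]=6, slow++,fast++
slow=3 fast=5: a[fast]=7≠0 swap→a[3]=7, slow++,fast++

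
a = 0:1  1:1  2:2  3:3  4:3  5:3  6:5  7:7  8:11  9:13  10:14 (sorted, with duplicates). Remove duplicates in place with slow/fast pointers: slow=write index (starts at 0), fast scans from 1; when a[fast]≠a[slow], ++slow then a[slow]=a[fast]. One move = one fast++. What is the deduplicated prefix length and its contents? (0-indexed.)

length 8; prefix = [1, 2, 3, 5, 7, 11, 13, 14]

slow=0 fast=1: a[fast]=1=a[slow] dup, fast++
slow=0 fast=2: a[fast]=2≠a[slow]=1 write a[1]=2, slow++,fast++
slow=1 fast=3: a[fast]=3≠a[slow]=2 write a[2]=3, slow++,fast++
slow=2 fast=4: a[fast]=3=a[slow] dup, fast++
slow=2 fast=5: a[fast]=3=a[slow] dup, fast++
slow=2 fast=6: a[fast]=5≠a[slow]=3 write a[3]=5, slow++,fast++
slow=3 fast=7: a[fast]=7≠a[slow]=5 write a[4]=7, slow++,fast++
slow=4 fast=8: a[fast]=11≠a[slow]=7 write a[5]=11, slow++,fast++
slow=5 fast=9: a[fast]=13≠a[slow]=11 write a[6]=13, slow++,fast++
slow=6 fast=10: a[fast]=14≠a[slow]=13 write a[7]=14, slow++,fast++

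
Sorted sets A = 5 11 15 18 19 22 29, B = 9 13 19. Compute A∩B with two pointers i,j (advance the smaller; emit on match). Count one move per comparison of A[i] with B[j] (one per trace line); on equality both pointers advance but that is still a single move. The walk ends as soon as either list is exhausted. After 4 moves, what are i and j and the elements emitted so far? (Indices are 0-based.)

i=2, j=2, emitted=[]

[i=0,j=0] 5<9 → i++
[i=1,j=0] 11>9 → j++
[i=1,j=1] 11<13 → i++
[i=2,j=1] 15>13 → j++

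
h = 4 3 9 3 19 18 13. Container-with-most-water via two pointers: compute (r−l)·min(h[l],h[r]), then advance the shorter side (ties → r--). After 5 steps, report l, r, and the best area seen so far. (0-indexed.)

[0,6] min(4,13)*6=24 best=24 * → l++
[1,6] min(3,13)*5=15 best=24 → l++
[2,6] min(9,13)*4=36 best=36 * → l++
[3,6] min(3,13)*3=9 best=36 → l++
[4,6] min(19,13)*2=26 best=36 → r--

l=4, r=5, best area=36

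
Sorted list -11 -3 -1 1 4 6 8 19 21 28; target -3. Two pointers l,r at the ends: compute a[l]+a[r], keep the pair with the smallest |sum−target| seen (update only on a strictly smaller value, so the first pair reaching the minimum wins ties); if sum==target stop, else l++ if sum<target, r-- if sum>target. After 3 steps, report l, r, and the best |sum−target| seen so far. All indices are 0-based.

l=0 r=9: -11+28=17 d=20 *, r--
l=0 r=8: -11+21=10 d=13 *, r--
l=0 r=7: -11+19=8 d=11 *, r--

l=0, r=6, best |Δ|=11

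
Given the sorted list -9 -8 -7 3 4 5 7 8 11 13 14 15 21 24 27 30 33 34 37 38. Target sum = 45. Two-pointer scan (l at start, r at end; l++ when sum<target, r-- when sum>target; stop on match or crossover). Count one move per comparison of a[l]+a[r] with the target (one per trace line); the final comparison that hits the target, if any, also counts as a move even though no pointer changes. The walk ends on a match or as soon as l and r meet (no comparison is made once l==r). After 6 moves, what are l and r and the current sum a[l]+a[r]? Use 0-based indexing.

[0,19] -9+38=29 <45 → l++
[1,19] -8+38=30 <45 → l++
[2,19] -7+38=31 <45 → l++
[3,19] 3+38=41 <45 → l++
[4,19] 4+38=42 <45 → l++
[5,19] 5+38=43 <45 → l++

l=6, r=19, sum=45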